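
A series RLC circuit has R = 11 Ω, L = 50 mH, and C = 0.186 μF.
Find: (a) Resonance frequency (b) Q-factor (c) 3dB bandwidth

Step 1 — Resonance condition Im(Z)=0 gives ω₀ = 1/√(LC).
Step 2 — ω₀ = 1/√(0.05·1.86e-07) = 1.037e+04 rad/s.
Step 3 — f₀ = ω₀/(2π) = 1650 Hz.
Step 4 — Series Q: Q = ω₀L/R = 1.037e+04·0.05/11 = 47.13.
Step 5 — 3dB bandwidth: Δω = ω₀/Q = 220 rad/s; BW = Δω/(2π) = 35.01 Hz.

(a) f₀ = 1650 Hz  (b) Q = 47.13  (c) BW = 35.01 Hz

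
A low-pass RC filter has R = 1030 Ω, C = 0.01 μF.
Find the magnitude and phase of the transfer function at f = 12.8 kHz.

Step 1 — Angular frequency: ω = 2π·1.28e+04 = 8.042e+04 rad/s.
Step 2 — Transfer function: H(jω) = 1/(1 + jωRC).
Step 3 — Denominator: 1 + jωRC = 1 + j·8.042e+04·1030·1e-08 = 1 + j0.8284.
Step 4 — H = 0.593 - j0.4913.
Step 5 — Magnitude: |H| = 0.7701 (-2.3 dB); phase: φ = -39.6°.

|H| = 0.7701 (-2.3 dB), φ = -39.6°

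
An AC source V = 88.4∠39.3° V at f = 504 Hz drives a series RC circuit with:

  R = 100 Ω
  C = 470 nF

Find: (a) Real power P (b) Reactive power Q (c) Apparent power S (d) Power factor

Step 1 — Angular frequency: ω = 2π·f = 2π·504 = 3167 rad/s.
Step 2 — Component impedances:
  R: Z = R = 100 Ω
  C: Z = 1/(jωC) = -j/(ω·C) = 0 - j671.9 Ω
Step 3 — Series combination: Z_total = R + C = 100 - j671.9 Ω = 679.3∠-81.5° Ω.
Step 4 — Source phasor: V = 88.4∠39.3° V = 68.41 + j55.99 V.
Step 5 — Current: I = V / Z = -0.0667 + j0.1117 A = 0.1301∠120.8° A.
Step 6 — Complex power: S = V·I* = 1.694 - j11.38 VA.
Step 7 — Real power: P = Re(S) = 1.694 W.
Step 8 — Reactive power: Q = Im(S) = -11.38 VAR.
Step 9 — Apparent power: |S| = 11.5 VA.
Step 10 — Power factor: PF = P/|S| = 0.1472 (leading).

(a) P = 1.694 W  (b) Q = -11.38 VAR  (c) S = 11.5 VA  (d) PF = 0.1472 (leading)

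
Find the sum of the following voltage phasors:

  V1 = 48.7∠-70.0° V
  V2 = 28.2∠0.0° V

Step 1 — Convert each phasor to rectangular form:
  V1 = 48.7·(cos(-70.0°) + j·sin(-70.0°)) = 16.66 - j45.76 V
  V2 = 28.2·(cos(0.0°) + j·sin(0.0°)) = 28.2 V
Step 2 — Sum components: V_total = 44.86 - j45.76 V.
Step 3 — Convert to polar: |V_total| = 64.08 V, ∠V_total = -45.6°.

V_total = 64.08∠-45.6° V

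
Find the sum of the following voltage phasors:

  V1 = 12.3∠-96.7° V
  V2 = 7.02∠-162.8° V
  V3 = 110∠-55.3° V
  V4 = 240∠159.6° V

Step 1 — Convert each phasor to rectangular form:
  V1 = 12.3·(cos(-96.7°) + j·sin(-96.7°)) = -1.435 - j12.22 V
  V2 = 7.02·(cos(-162.8°) + j·sin(-162.8°)) = -6.706 - j2.076 V
  V3 = 110·(cos(-55.3°) + j·sin(-55.3°)) = 62.62 - j90.44 V
  V4 = 240·(cos(159.6°) + j·sin(159.6°)) = -224.9 + j83.66 V
Step 2 — Sum components: V_total = -170.5 - j21.07 V.
Step 3 — Convert to polar: |V_total| = 171.8 V, ∠V_total = -173.0°.

V_total = 171.8∠-173.0° V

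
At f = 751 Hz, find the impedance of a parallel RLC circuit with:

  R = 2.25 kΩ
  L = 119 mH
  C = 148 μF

Step 1 — Angular frequency: ω = 2π·f = 2π·751 = 4719 rad/s.
Step 2 — Component impedances:
  R: Z = R = 2250 Ω
  L: Z = jωL = j·4719·0.119 = 0 + j561.5 Ω
  C: Z = 1/(jωC) = -j/(ω·C) = 0 - j1.432 Ω
Step 3 — Parallel combination: 1/Z_total = 1/R + 1/L + 1/C; Z_total = 0.000916 - j1.436 Ω = 1.436∠-90.0° Ω.

Z = 0.000916 - j1.436 Ω = 1.436∠-90.0° Ω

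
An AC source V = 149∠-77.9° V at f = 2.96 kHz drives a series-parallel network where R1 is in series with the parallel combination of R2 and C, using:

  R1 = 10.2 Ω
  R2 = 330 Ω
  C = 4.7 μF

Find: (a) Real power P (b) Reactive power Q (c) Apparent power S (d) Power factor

Step 1 — Angular frequency: ω = 2π·f = 2π·2960 = 1.86e+04 rad/s.
Step 2 — Component impedances:
  R1: Z = R = 10.2 Ω
  R2: Z = R = 330 Ω
  C: Z = 1/(jωC) = -j/(ω·C) = 0 - j11.44 Ω
Step 3 — Parallel branch: R2 || C = 1/(1/R2 + 1/C) = 0.3961 - j11.43 Ω.
Step 4 — Series with R1: Z_total = R1 + (R2 || C) = 10.6 - j11.43 Ω = 15.58∠-47.2° Ω.
Step 5 — Source phasor: V = 149∠-77.9° V = 31.23 - j145.7 V.
Step 6 — Current: I = V / Z = 8.218 - j4.887 A = 9.562∠-30.7° A.
Step 7 — Complex power: S = V·I* = 968.7 - j1045 VA.
Step 8 — Real power: P = Re(S) = 968.7 W.
Step 9 — Reactive power: Q = Im(S) = -1045 VAR.
Step 10 — Apparent power: |S| = 1425 VA.
Step 11 — Power factor: PF = P/|S| = 0.68 (leading).

(a) P = 968.7 W  (b) Q = -1045 VAR  (c) S = 1425 VA  (d) PF = 0.68 (leading)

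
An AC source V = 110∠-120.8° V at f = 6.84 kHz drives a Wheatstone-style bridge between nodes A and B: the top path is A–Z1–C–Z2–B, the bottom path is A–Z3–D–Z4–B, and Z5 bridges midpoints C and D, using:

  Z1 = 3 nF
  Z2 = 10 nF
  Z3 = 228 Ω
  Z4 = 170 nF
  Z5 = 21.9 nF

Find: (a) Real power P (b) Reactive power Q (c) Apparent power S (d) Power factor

Step 1 — Angular frequency: ω = 2π·f = 2π·6840 = 4.298e+04 rad/s.
Step 2 — Component impedances:
  Z1: Z = 1/(jωC) = -j/(ω·C) = 0 - j7756 Ω
  Z2: Z = 1/(jωC) = -j/(ω·C) = 0 - j2327 Ω
  Z3: Z = R = 228 Ω
  Z4: Z = 1/(jωC) = -j/(ω·C) = 0 - j136.9 Ω
  Z5: Z = 1/(jωC) = -j/(ω·C) = 0 - j1062 Ω
Step 3 — Bridge requires nodal analysis (the Z5 bridge couples midpoints C and D, so the two paths cannot be reduced to a simple series/parallel combination). Setting node B to ground and injecting 1 A at node A, the 3-node admittance system at A, C, D solves to V_A = Z_AB = 225.6 - j137.4 Ω = 264.2∠-31.3° Ω.
Step 4 — Source phasor: V = 110∠-120.8° V = -56.32 - j94.49 V.
Step 5 — Current: I = V / Z = 0.00394 - j0.4164 A = 0.4164∠-89.5° A.
Step 6 — Complex power: S = V·I* = 39.12 - j23.82 VA.
Step 7 — Real power: P = Re(S) = 39.12 W.
Step 8 — Reactive power: Q = Im(S) = -23.82 VAR.
Step 9 — Apparent power: |S| = 45.8 VA.
Step 10 — Power factor: PF = P/|S| = 0.8541 (leading).

(a) P = 39.12 W  (b) Q = -23.82 VAR  (c) S = 45.8 VA  (d) PF = 0.8541 (leading)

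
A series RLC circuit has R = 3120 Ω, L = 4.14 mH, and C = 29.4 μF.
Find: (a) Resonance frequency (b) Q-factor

Step 1 — Resonance condition Im(Z)=0 gives ω₀ = 1/√(LC).
Step 2 — ω₀ = 1/√(0.00414·2.94e-05) = 2866 rad/s.
Step 3 — f₀ = ω₀/(2π) = 456.2 Hz.
Step 4 — Series Q: Q = ω₀L/R = 2866·0.00414/3120 = 0.003803.

(a) f₀ = 456.2 Hz  (b) Q = 0.003803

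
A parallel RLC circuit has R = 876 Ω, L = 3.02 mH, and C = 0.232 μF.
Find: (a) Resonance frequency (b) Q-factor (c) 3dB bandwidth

Step 1 — Resonance: ω₀ = 1/√(LC) = 1/√(0.00302·2.32e-07) = 3.778e+04 rad/s.
Step 2 — f₀ = ω₀/(2π) = 6013 Hz.
Step 3 — Parallel Q: Q = R/(ω₀L) = 876/(3.778e+04·0.00302) = 7.678.
Step 4 — Bandwidth: Δω = ω₀/Q = 4920 rad/s; BW = Δω/(2π) = 783.1 Hz.

(a) f₀ = 6013 Hz  (b) Q = 7.678  (c) BW = 783.1 Hz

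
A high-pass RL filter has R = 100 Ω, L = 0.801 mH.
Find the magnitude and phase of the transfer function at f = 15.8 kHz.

Step 1 — Angular frequency: ω = 2π·1.58e+04 = 9.927e+04 rad/s.
Step 2 — Transfer function: H(jω) = jωL/(R + jωL).
Step 3 — Numerator jωL = j·79.52; denominator R + jωL = 100 + j79.52.
Step 4 — H = 0.3874 + j0.4872.
Step 5 — Magnitude: |H| = 0.6224 (-4.1 dB); phase: φ = 51.5°.

|H| = 0.6224 (-4.1 dB), φ = 51.5°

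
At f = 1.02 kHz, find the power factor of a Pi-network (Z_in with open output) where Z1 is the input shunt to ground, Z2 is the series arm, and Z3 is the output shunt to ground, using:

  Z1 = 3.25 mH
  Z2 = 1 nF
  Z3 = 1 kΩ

Step 1 — Angular frequency: ω = 2π·f = 2π·1020 = 6409 rad/s.
Step 2 — Component impedances:
  Z1: Z = jωL = j·6409·0.00325 = 0 + j20.83 Ω
  Z2: Z = 1/(jωC) = -j/(ω·C) = 0 - j1.56e+05 Ω
  Z3: Z = R = 1000 Ω
Step 3 — With open output, the series arm Z2 and the output shunt Z3 appear in series to ground: Z2 + Z3 = 1000 - j1.56e+05 Ω.
Step 4 — Parallel with input shunt Z1: Z_in = Z1 || (Z2 + Z3) = 1.782e-05 + j20.83 Ω = 20.83∠90.0° Ω.
Step 5 — Power factor: PF = cos(φ) = Re(Z)/|Z| = 1.7823e-05/20.832 = 8.556e-07.
Step 6 — Type: Im(Z) = 20.83 ⇒ lagging (phase φ = 90.0°).

PF = 8.556e-07 (lagging, φ = 90.0°)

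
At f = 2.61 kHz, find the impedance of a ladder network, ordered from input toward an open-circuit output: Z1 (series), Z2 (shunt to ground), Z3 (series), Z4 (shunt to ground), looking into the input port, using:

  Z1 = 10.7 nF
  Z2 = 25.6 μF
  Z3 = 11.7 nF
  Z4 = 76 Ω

Step 1 — Angular frequency: ω = 2π·f = 2π·2610 = 1.64e+04 rad/s.
Step 2 — Component impedances:
  Z1: Z = 1/(jωC) = -j/(ω·C) = 0 - j5699 Ω
  Z2: Z = 1/(jωC) = -j/(ω·C) = 0 - j2.382 Ω
  Z3: Z = 1/(jωC) = -j/(ω·C) = 0 - j5212 Ω
  Z4: Z = R = 76 Ω
Step 3 — Ladder network (open output): work backward from the far end, alternating series and parallel combinations. Z_in = 1.586e-05 - j5701 Ω = 5701∠-90.0° Ω.

Z = 1.586e-05 - j5701 Ω = 5701∠-90.0° Ω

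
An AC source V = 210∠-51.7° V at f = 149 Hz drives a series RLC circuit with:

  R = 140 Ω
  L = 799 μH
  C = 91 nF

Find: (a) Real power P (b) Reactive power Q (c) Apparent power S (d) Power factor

Step 1 — Angular frequency: ω = 2π·f = 2π·149 = 936.2 rad/s.
Step 2 — Component impedances:
  R: Z = R = 140 Ω
  L: Z = jωL = j·936.2·0.000799 = 0 + j0.748 Ω
  C: Z = 1/(jωC) = -j/(ω·C) = 0 - j1.174e+04 Ω
Step 3 — Series combination: Z_total = R + L + C = 140 - j1.174e+04 Ω = 1.174e+04∠-89.3° Ω.
Step 4 — Source phasor: V = 210∠-51.7° V = 130.2 - j164.8 V.
Step 5 — Current: I = V / Z = 0.01417 + j0.01092 A = 0.01789∠37.6° A.
Step 6 — Complex power: S = V·I* = 0.04481 - j3.757 VA.
Step 7 — Real power: P = Re(S) = 0.04481 W.
Step 8 — Reactive power: Q = Im(S) = -3.757 VAR.
Step 9 — Apparent power: |S| = 3.757 VA.
Step 10 — Power factor: PF = P/|S| = 0.01193 (leading).

(a) P = 0.04481 W  (b) Q = -3.757 VAR  (c) S = 3.757 VA  (d) PF = 0.01193 (leading)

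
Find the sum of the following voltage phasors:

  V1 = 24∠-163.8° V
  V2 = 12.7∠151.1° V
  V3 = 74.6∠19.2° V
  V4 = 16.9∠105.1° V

Step 1 — Convert each phasor to rectangular form:
  V1 = 24·(cos(-163.8°) + j·sin(-163.8°)) = -23.05 - j6.696 V
  V2 = 12.7·(cos(151.1°) + j·sin(151.1°)) = -11.12 + j6.138 V
  V3 = 74.6·(cos(19.2°) + j·sin(19.2°)) = 70.45 + j24.53 V
  V4 = 16.9·(cos(105.1°) + j·sin(105.1°)) = -4.403 + j16.32 V
Step 2 — Sum components: V_total = 31.88 + j40.29 V.
Step 3 — Convert to polar: |V_total| = 51.38 V, ∠V_total = 51.6°.

V_total = 51.38∠51.6° V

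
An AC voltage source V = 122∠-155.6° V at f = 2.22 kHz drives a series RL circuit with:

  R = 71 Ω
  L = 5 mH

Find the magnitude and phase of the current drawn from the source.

Step 1 — Angular frequency: ω = 2π·f = 2π·2220 = 1.395e+04 rad/s.
Step 2 — Component impedances:
  R: Z = R = 71 Ω
  L: Z = jωL = j·1.395e+04·0.005 = 0 + j69.74 Ω
Step 3 — Series combination: Z_total = R + L = 71 + j69.74 Ω = 99.52∠44.5° Ω.
Step 4 — Source phasor: V = 122∠-155.6° V = -111.1 - j50.4 V.
Step 5 — Ohm's law: I = V / Z_total = (-111.1 - j50.4) / (71 + j69.74) = -1.151 + j0.421 A.
Step 6 — Convert to polar: |I| = 1.226 A, ∠I = 159.9°.

I = 1.226∠159.9° A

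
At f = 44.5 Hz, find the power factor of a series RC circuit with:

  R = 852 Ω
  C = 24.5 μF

Step 1 — Angular frequency: ω = 2π·f = 2π·44.5 = 279.6 rad/s.
Step 2 — Component impedances:
  R: Z = R = 852 Ω
  C: Z = 1/(jωC) = -j/(ω·C) = 0 - j146 Ω
Step 3 — Series combination: Z_total = R + C = 852 - j146 Ω = 864.4∠-9.7° Ω.
Step 4 — Power factor: PF = cos(φ) = Re(Z)/|Z| = 852/864.42 = 0.9856.
Step 5 — Type: Im(Z) = -146 ⇒ leading (phase φ = -9.7°).

PF = 0.9856 (leading, φ = -9.7°)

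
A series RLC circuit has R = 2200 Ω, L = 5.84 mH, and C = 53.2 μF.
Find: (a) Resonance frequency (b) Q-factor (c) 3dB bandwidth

Step 1 — Resonance: ω₀ = 1/√(LC) = 1/√(0.00584·5.32e-05) = 1794 rad/s.
Step 2 — f₀ = ω₀/(2π) = 285.5 Hz.
Step 3 — Series Q: Q = ω₀L/R = 1794·0.00584/2200 = 0.004762.
Step 4 — Bandwidth: Δω = ω₀/Q = 3.767e+05 rad/s; BW = Δω/(2π) = 5.996e+04 Hz.

(a) f₀ = 285.5 Hz  (b) Q = 0.004762  (c) BW = 5.996e+04 Hz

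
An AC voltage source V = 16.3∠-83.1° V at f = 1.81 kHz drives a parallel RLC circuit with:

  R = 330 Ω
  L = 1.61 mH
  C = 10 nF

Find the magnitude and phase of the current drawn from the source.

Step 1 — Angular frequency: ω = 2π·f = 2π·1810 = 1.137e+04 rad/s.
Step 2 — Component impedances:
  R: Z = R = 330 Ω
  L: Z = jωL = j·1.137e+04·0.00161 = 0 + j18.31 Ω
  C: Z = 1/(jωC) = -j/(ω·C) = 0 - j8793 Ω
Step 3 — Parallel combination: 1/Z_total = 1/R + 1/L + 1/C; Z_total = 1.017 + j18.29 Ω = 18.32∠86.8° Ω.
Step 4 — Source phasor: V = 16.3∠-83.1° V = 1.958 - j16.18 V.
Step 5 — Ohm's law: I = V / Z_total = (1.958 - j16.18) / (1.017 + j18.29) = -0.876 - j0.1558 A.
Step 6 — Convert to polar: |I| = 0.8898 A, ∠I = -169.9°.

I = 0.8898∠-169.9° A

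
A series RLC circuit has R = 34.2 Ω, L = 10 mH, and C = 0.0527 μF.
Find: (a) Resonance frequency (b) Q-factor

Step 1 — Resonance condition Im(Z)=0 gives ω₀ = 1/√(LC).
Step 2 — ω₀ = 1/√(0.01·5.27e-08) = 4.356e+04 rad/s.
Step 3 — f₀ = ω₀/(2π) = 6933 Hz.
Step 4 — Series Q: Q = ω₀L/R = 4.356e+04·0.01/34.2 = 12.74.

(a) f₀ = 6933 Hz  (b) Q = 12.74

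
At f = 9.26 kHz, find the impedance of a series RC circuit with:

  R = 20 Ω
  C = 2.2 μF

Step 1 — Angular frequency: ω = 2π·f = 2π·9260 = 5.818e+04 rad/s.
Step 2 — Component impedances:
  R: Z = R = 20 Ω
  C: Z = 1/(jωC) = -j/(ω·C) = 0 - j7.812 Ω
Step 3 — Series combination: Z_total = R + C = 20 - j7.812 Ω = 21.47∠-21.3° Ω.

Z = 20 - j7.812 Ω = 21.47∠-21.3° Ω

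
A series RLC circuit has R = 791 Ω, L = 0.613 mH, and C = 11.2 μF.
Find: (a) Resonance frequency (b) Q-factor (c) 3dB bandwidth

Step 1 — Resonance: ω₀ = 1/√(LC) = 1/√(0.000613·1.12e-05) = 1.207e+04 rad/s.
Step 2 — f₀ = ω₀/(2π) = 1921 Hz.
Step 3 — Series Q: Q = ω₀L/R = 1.207e+04·0.000613/791 = 0.009353.
Step 4 — Bandwidth: Δω = ω₀/Q = 1.29e+06 rad/s; BW = Δω/(2π) = 2.054e+05 Hz.

(a) f₀ = 1921 Hz  (b) Q = 0.009353  (c) BW = 2.054e+05 Hz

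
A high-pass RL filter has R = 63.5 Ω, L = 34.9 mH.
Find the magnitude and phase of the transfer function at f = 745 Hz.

Step 1 — Angular frequency: ω = 2π·745 = 4681 rad/s.
Step 2 — Transfer function: H(jω) = jωL/(R + jωL).
Step 3 — Numerator jωL = j·163.4; denominator R + jωL = 63.5 + j163.4.
Step 4 — H = 0.8687 + j0.3377.
Step 5 — Magnitude: |H| = 0.9321 (-0.6 dB); phase: φ = 21.2°.

|H| = 0.9321 (-0.6 dB), φ = 21.2°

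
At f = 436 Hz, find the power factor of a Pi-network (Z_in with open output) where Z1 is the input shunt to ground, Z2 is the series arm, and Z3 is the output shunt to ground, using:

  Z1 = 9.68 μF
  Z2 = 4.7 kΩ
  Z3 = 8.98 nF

Step 1 — Angular frequency: ω = 2π·f = 2π·436 = 2739 rad/s.
Step 2 — Component impedances:
  Z1: Z = 1/(jωC) = -j/(ω·C) = 0 - j37.71 Ω
  Z2: Z = R = 4700 Ω
  Z3: Z = 1/(jωC) = -j/(ω·C) = 0 - j4.065e+04 Ω
Step 3 — With open output, the series arm Z2 and the output shunt Z3 appear in series to ground: Z2 + Z3 = 4700 - j4.065e+04 Ω.
Step 4 — Parallel with input shunt Z1: Z_in = Z1 || (Z2 + Z3) = 0.003984 - j37.68 Ω = 37.68∠-90.0° Ω.
Step 5 — Power factor: PF = cos(φ) = Re(Z)/|Z| = 0.003984/37.68 = 0.0001057.
Step 6 — Type: Im(Z) = -37.68 ⇒ leading (phase φ = -90.0°).

PF = 0.0001057 (leading, φ = -90.0°)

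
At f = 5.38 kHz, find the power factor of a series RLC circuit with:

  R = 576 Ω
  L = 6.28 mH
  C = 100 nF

Step 1 — Angular frequency: ω = 2π·f = 2π·5380 = 3.38e+04 rad/s.
Step 2 — Component impedances:
  R: Z = R = 576 Ω
  L: Z = jωL = j·3.38e+04·0.00628 = 0 + j212.3 Ω
  C: Z = 1/(jωC) = -j/(ω·C) = 0 - j295.8 Ω
Step 3 — Series combination: Z_total = R + L + C = 576 - j83.54 Ω = 582∠-8.3° Ω.
Step 4 — Power factor: PF = cos(φ) = Re(Z)/|Z| = 576/582.03 = 0.9896.
Step 5 — Type: Im(Z) = -83.54 ⇒ leading (phase φ = -8.3°).

PF = 0.9896 (leading, φ = -8.3°)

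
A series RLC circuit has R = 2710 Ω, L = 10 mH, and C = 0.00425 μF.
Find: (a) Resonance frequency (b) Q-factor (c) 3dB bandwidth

Step 1 — Resonance: ω₀ = 1/√(LC) = 1/√(0.01·4.25e-09) = 1.534e+05 rad/s.
Step 2 — f₀ = ω₀/(2π) = 2.441e+04 Hz.
Step 3 — Series Q: Q = ω₀L/R = 1.534e+05·0.01/2710 = 0.566.
Step 4 — Bandwidth: Δω = ω₀/Q = 2.71e+05 rad/s; BW = Δω/(2π) = 4.313e+04 Hz.

(a) f₀ = 2.441e+04 Hz  (b) Q = 0.566  (c) BW = 4.313e+04 Hz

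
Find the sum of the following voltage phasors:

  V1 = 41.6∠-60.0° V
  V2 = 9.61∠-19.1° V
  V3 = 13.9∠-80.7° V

Step 1 — Convert each phasor to rectangular form:
  V1 = 41.6·(cos(-60.0°) + j·sin(-60.0°)) = 20.8 - j36.03 V
  V2 = 9.61·(cos(-19.1°) + j·sin(-19.1°)) = 9.081 - j3.145 V
  V3 = 13.9·(cos(-80.7°) + j·sin(-80.7°)) = 2.246 - j13.72 V
Step 2 — Sum components: V_total = 32.13 - j52.89 V.
Step 3 — Convert to polar: |V_total| = 61.88 V, ∠V_total = -58.7°.

V_total = 61.88∠-58.7° V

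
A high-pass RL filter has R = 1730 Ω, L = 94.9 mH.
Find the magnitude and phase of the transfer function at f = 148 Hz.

Step 1 — Angular frequency: ω = 2π·148 = 929.9 rad/s.
Step 2 — Transfer function: H(jω) = jωL/(R + jωL).
Step 3 — Numerator jωL = j·88.25; denominator R + jωL = 1730 + j88.25.
Step 4 — H = 0.002595 + j0.05088.
Step 5 — Magnitude: |H| = 0.05094 (-25.9 dB); phase: φ = 87.1°.

|H| = 0.05094 (-25.9 dB), φ = 87.1°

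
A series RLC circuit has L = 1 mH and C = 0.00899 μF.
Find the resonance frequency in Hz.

Step 1 — Resonance condition Im(Z)=0 gives ω₀ = 1/√(LC).
Step 2 — ω₀ = 1/√(0.001·8.99e-09) = 3.335e+05 rad/s.
Step 3 — f₀ = ω₀/(2π) = 5.308e+04 Hz.

f₀ = 5.308e+04 Hz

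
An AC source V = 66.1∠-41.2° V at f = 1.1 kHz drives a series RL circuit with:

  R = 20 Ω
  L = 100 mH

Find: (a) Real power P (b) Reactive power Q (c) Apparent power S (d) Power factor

Step 1 — Angular frequency: ω = 2π·f = 2π·1100 = 6912 rad/s.
Step 2 — Component impedances:
  R: Z = R = 20 Ω
  L: Z = jωL = j·6912·0.1 = 0 + j691.2 Ω
Step 3 — Series combination: Z_total = R + L = 20 + j691.2 Ω = 691.4∠88.3° Ω.
Step 4 — Source phasor: V = 66.1∠-41.2° V = 49.73 - j43.54 V.
Step 5 — Current: I = V / Z = -0.06086 - j0.07372 A = 0.0956∠-129.5° A.
Step 6 — Complex power: S = V·I* = 0.1828 + j6.316 VA.
Step 7 — Real power: P = Re(S) = 0.1828 W.
Step 8 — Reactive power: Q = Im(S) = 6.316 VAR.
Step 9 — Apparent power: |S| = 6.319 VA.
Step 10 — Power factor: PF = P/|S| = 0.02893 (lagging).

(a) P = 0.1828 W  (b) Q = 6.316 VAR  (c) S = 6.319 VA  (d) PF = 0.02893 (lagging)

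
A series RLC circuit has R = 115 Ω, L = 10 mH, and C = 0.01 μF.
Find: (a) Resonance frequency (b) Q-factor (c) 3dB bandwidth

Step 1 — Resonance: ω₀ = 1/√(LC) = 1/√(0.01·1e-08) = 1e+05 rad/s.
Step 2 — f₀ = ω₀/(2π) = 1.592e+04 Hz.
Step 3 — Series Q: Q = ω₀L/R = 1e+05·0.01/115 = 8.696.
Step 4 — Bandwidth: Δω = ω₀/Q = 1.15e+04 rad/s; BW = Δω/(2π) = 1830 Hz.

(a) f₀ = 1.592e+04 Hz  (b) Q = 8.696  (c) BW = 1830 Hz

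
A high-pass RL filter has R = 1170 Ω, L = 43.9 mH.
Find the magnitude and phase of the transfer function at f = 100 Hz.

Step 1 — Angular frequency: ω = 2π·100 = 628.3 rad/s.
Step 2 — Transfer function: H(jω) = jωL/(R + jωL).
Step 3 — Numerator jωL = j·27.58; denominator R + jωL = 1170 + j27.58.
Step 4 — H = 0.0005555 + j0.02356.
Step 5 — Magnitude: |H| = 0.02357 (-32.6 dB); phase: φ = 88.6°.

|H| = 0.02357 (-32.6 dB), φ = 88.6°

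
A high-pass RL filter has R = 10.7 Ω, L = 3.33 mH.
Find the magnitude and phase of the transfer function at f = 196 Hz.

Step 1 — Angular frequency: ω = 2π·196 = 1232 rad/s.
Step 2 — Transfer function: H(jω) = jωL/(R + jωL).
Step 3 — Numerator jωL = j·4.101; denominator R + jωL = 10.7 + j4.101.
Step 4 — H = 0.1281 + j0.3342.
Step 5 — Magnitude: |H| = 0.3579 (-8.9 dB); phase: φ = 69.0°.

|H| = 0.3579 (-8.9 dB), φ = 69.0°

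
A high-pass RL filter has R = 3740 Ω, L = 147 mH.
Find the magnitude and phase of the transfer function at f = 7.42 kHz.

Step 1 — Angular frequency: ω = 2π·7420 = 4.662e+04 rad/s.
Step 2 — Transfer function: H(jω) = jωL/(R + jωL).
Step 3 — Numerator jωL = j·6853; denominator R + jωL = 3740 + j6853.
Step 4 — H = 0.7705 + j0.4205.
Step 5 — Magnitude: |H| = 0.8778 (-1.1 dB); phase: φ = 28.6°.

|H| = 0.8778 (-1.1 dB), φ = 28.6°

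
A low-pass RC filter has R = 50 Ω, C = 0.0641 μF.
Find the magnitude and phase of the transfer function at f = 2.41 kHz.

Step 1 — Angular frequency: ω = 2π·2410 = 1.514e+04 rad/s.
Step 2 — Transfer function: H(jω) = 1/(1 + jωRC).
Step 3 — Denominator: 1 + jωRC = 1 + j·1.514e+04·50·6.41e-08 = 1 + j0.04853.
Step 4 — H = 0.9977 - j0.04842.
Step 5 — Magnitude: |H| = 0.9988 (-0.0 dB); phase: φ = -2.8°.

|H| = 0.9988 (-0.0 dB), φ = -2.8°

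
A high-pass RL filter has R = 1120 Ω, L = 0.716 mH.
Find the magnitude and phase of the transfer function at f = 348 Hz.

Step 1 — Angular frequency: ω = 2π·348 = 2187 rad/s.
Step 2 — Transfer function: H(jω) = jωL/(R + jωL).
Step 3 — Numerator jωL = j·1.566; denominator R + jωL = 1120 + j1.566.
Step 4 — H = 1.954e-06 + j0.001398.
Step 5 — Magnitude: |H| = 0.001398 (-57.1 dB); phase: φ = 89.9°.

|H| = 0.001398 (-57.1 dB), φ = 89.9°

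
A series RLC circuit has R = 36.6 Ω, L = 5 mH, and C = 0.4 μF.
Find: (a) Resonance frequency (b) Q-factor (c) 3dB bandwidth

Step 1 — Resonance: ω₀ = 1/√(LC) = 1/√(0.005·4e-07) = 2.236e+04 rad/s.
Step 2 — f₀ = ω₀/(2π) = 3559 Hz.
Step 3 — Series Q: Q = ω₀L/R = 2.236e+04·0.005/36.6 = 3.055.
Step 4 — Bandwidth: Δω = ω₀/Q = 7320 rad/s; BW = Δω/(2π) = 1165 Hz.

(a) f₀ = 3559 Hz  (b) Q = 3.055  (c) BW = 1165 Hz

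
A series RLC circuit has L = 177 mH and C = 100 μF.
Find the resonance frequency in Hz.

Step 1 — Resonance condition Im(Z)=0 gives ω₀ = 1/√(LC).
Step 2 — ω₀ = 1/√(0.177·0.0001) = 237.7 rad/s.
Step 3 — f₀ = ω₀/(2π) = 37.83 Hz.

f₀ = 37.83 Hz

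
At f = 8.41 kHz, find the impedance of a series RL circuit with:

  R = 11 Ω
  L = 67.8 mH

Step 1 — Angular frequency: ω = 2π·f = 2π·8410 = 5.284e+04 rad/s.
Step 2 — Component impedances:
  R: Z = R = 11 Ω
  L: Z = jωL = j·5.284e+04·0.0678 = 0 + j3583 Ω
Step 3 — Series combination: Z_total = R + L = 11 + j3583 Ω = 3583∠89.8° Ω.

Z = 11 + j3583 Ω = 3583∠89.8° Ω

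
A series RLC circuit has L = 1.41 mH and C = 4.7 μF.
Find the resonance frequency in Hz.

Step 1 — Resonance condition Im(Z)=0 gives ω₀ = 1/√(LC).
Step 2 — ω₀ = 1/√(0.00141·4.7e-06) = 1.228e+04 rad/s.
Step 3 — f₀ = ω₀/(2π) = 1955 Hz.

f₀ = 1955 Hz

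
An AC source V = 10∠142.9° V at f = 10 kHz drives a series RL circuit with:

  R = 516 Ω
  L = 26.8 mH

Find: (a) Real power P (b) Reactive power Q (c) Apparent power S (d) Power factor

Step 1 — Angular frequency: ω = 2π·f = 2π·1e+04 = 6.283e+04 rad/s.
Step 2 — Component impedances:
  R: Z = R = 516 Ω
  L: Z = jωL = j·6.283e+04·0.0268 = 0 + j1684 Ω
Step 3 — Series combination: Z_total = R + L = 516 + j1684 Ω = 1761∠73.0° Ω.
Step 4 — Source phasor: V = 10∠142.9° V = -7.976 + j6.032 V.
Step 5 — Current: I = V / Z = 0.001948 + j0.005333 A = 0.005678∠69.9° A.
Step 6 — Complex power: S = V·I* = 0.01664 + j0.05429 VA.
Step 7 — Real power: P = Re(S) = 0.01664 W.
Step 8 — Reactive power: Q = Im(S) = 0.05429 VAR.
Step 9 — Apparent power: |S| = 0.05678 VA.
Step 10 — Power factor: PF = P/|S| = 0.293 (lagging).

(a) P = 0.01664 W  (b) Q = 0.05429 VAR  (c) S = 0.05678 VA  (d) PF = 0.293 (lagging)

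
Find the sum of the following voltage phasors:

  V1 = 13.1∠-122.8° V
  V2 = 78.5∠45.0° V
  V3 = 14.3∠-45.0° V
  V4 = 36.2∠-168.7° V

Step 1 — Convert each phasor to rectangular form:
  V1 = 13.1·(cos(-122.8°) + j·sin(-122.8°)) = -7.096 - j11.01 V
  V2 = 78.5·(cos(45.0°) + j·sin(45.0°)) = 55.51 + j55.51 V
  V3 = 14.3·(cos(-45.0°) + j·sin(-45.0°)) = 10.11 - j10.11 V
  V4 = 36.2·(cos(-168.7°) + j·sin(-168.7°)) = -35.5 - j7.093 V
Step 2 — Sum components: V_total = 23.02 + j27.29 V.
Step 3 — Convert to polar: |V_total| = 35.71 V, ∠V_total = 49.8°.

V_total = 35.71∠49.8° V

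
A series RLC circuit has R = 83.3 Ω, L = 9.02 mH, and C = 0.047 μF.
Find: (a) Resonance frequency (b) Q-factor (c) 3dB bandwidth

Step 1 — Resonance condition Im(Z)=0 gives ω₀ = 1/√(LC).
Step 2 — ω₀ = 1/√(0.00902·4.7e-08) = 4.857e+04 rad/s.
Step 3 — f₀ = ω₀/(2π) = 7730 Hz.
Step 4 — Series Q: Q = ω₀L/R = 4.857e+04·0.00902/83.3 = 5.259.
Step 5 — 3dB bandwidth: Δω = ω₀/Q = 9235 rad/s; BW = Δω/(2π) = 1470 Hz.

(a) f₀ = 7730 Hz  (b) Q = 5.259  (c) BW = 1470 Hz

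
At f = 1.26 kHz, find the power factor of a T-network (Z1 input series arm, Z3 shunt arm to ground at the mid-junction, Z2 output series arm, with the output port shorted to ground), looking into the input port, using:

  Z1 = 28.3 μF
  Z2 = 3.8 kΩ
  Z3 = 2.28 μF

Step 1 — Angular frequency: ω = 2π·f = 2π·1260 = 7917 rad/s.
Step 2 — Component impedances:
  Z1: Z = 1/(jωC) = -j/(ω·C) = 0 - j4.463 Ω
  Z2: Z = R = 3800 Ω
  Z3: Z = 1/(jωC) = -j/(ω·C) = 0 - j55.4 Ω
Step 3 — With the output port shorted to ground, the output series arm Z2 runs from the junction to ground; the shunt arm Z3 also runs from the junction to ground. They appear in parallel: Z3 || Z2 = 0.8075 - j55.39 Ω.
Step 4 — Series with input arm Z1: Z_in = Z1 + (Z3 || Z2) = 0.8075 - j59.85 Ω = 59.86∠-89.2° Ω.
Step 5 — Power factor: PF = cos(φ) = Re(Z)/|Z| = 0.8075/59.86 = 0.01349.
Step 6 — Type: Im(Z) = -59.85 ⇒ leading (phase φ = -89.2°).

PF = 0.01349 (leading, φ = -89.2°)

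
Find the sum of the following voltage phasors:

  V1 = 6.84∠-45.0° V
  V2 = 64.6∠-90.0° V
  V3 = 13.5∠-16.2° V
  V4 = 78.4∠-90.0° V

Step 1 — Convert each phasor to rectangular form:
  V1 = 6.84·(cos(-45.0°) + j·sin(-45.0°)) = 4.837 - j4.837 V
  V2 = 64.6·(cos(-90.0°) + j·sin(-90.0°)) = 0 - j64.6 V
  V3 = 13.5·(cos(-16.2°) + j·sin(-16.2°)) = 12.96 - j3.766 V
  V4 = 78.4·(cos(-90.0°) + j·sin(-90.0°)) = 0 - j78.4 V
Step 2 — Sum components: V_total = 17.8 - j151.6 V.
Step 3 — Convert to polar: |V_total| = 152.6 V, ∠V_total = -83.3°.

V_total = 152.6∠-83.3° V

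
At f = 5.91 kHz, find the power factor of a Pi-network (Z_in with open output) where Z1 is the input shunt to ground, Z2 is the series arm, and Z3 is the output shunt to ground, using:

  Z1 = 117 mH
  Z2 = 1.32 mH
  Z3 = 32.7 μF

Step 1 — Angular frequency: ω = 2π·f = 2π·5910 = 3.713e+04 rad/s.
Step 2 — Component impedances:
  Z1: Z = jωL = j·3.713e+04·0.117 = 0 + j4345 Ω
  Z2: Z = jωL = j·3.713e+04·0.00132 = 0 + j49.02 Ω
  Z3: Z = 1/(jωC) = -j/(ω·C) = 0 - j0.8235 Ω
Step 3 — With open output, the series arm Z2 and the output shunt Z3 appear in series to ground: Z2 + Z3 = 0 + j48.19 Ω.
Step 4 — Parallel with input shunt Z1: Z_in = Z1 || (Z2 + Z3) = 0 + j47.66 Ω = 47.66∠90.0° Ω.
Step 5 — Power factor: PF = cos(φ) = Re(Z)/|Z| = -0/47.66 = -0.
Step 6 — Type: Im(Z) = 47.66 ⇒ lagging (phase φ = 90.0°).

PF = -0 (lagging, φ = 90.0°)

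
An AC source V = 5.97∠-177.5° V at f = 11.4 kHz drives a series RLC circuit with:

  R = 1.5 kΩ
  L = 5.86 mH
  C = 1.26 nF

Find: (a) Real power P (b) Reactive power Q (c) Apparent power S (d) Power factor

Step 1 — Angular frequency: ω = 2π·f = 2π·1.14e+04 = 7.163e+04 rad/s.
Step 2 — Component impedances:
  R: Z = R = 1500 Ω
  L: Z = jωL = j·7.163e+04·0.00586 = 0 + j419.7 Ω
  C: Z = 1/(jωC) = -j/(ω·C) = 0 - j1.108e+04 Ω
Step 3 — Series combination: Z_total = R + L + C = 1500 - j1.066e+04 Ω = 1.077e+04∠-82.0° Ω.
Step 4 — Source phasor: V = 5.97∠-177.5° V = -5.964 - j0.2604 V.
Step 5 — Current: I = V / Z = -5.324e-05 - j0.000552 A = 0.0005546∠-95.5° A.
Step 6 — Complex power: S = V·I* = 0.0004613 - j0.003278 VA.
Step 7 — Real power: P = Re(S) = 0.0004613 W.
Step 8 — Reactive power: Q = Im(S) = -0.003278 VAR.
Step 9 — Apparent power: |S| = 0.003311 VA.
Step 10 — Power factor: PF = P/|S| = 0.1393 (leading).

(a) P = 0.0004613 W  (b) Q = -0.003278 VAR  (c) S = 0.003311 VA  (d) PF = 0.1393 (leading)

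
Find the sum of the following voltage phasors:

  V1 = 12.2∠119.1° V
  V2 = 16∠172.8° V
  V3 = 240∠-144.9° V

Step 1 — Convert each phasor to rectangular form:
  V1 = 12.2·(cos(119.1°) + j·sin(119.1°)) = -5.933 + j10.66 V
  V2 = 16·(cos(172.8°) + j·sin(172.8°)) = -15.87 + j2.005 V
  V3 = 240·(cos(-144.9°) + j·sin(-144.9°)) = -196.4 - j138 V
Step 2 — Sum components: V_total = -218.2 - j125.3 V.
Step 3 — Convert to polar: |V_total| = 251.6 V, ∠V_total = -150.1°.

V_total = 251.6∠-150.1° V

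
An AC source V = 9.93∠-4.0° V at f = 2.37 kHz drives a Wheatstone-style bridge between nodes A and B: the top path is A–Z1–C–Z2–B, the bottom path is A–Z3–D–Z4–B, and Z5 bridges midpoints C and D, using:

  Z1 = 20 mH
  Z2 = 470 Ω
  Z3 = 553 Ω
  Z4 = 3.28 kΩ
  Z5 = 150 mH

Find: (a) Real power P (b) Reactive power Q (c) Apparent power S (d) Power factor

Step 1 — Angular frequency: ω = 2π·f = 2π·2370 = 1.489e+04 rad/s.
Step 2 — Component impedances:
  Z1: Z = jωL = j·1.489e+04·0.02 = 0 + j297.8 Ω
  Z2: Z = R = 470 Ω
  Z3: Z = R = 553 Ω
  Z4: Z = R = 3280 Ω
  Z5: Z = jωL = j·1.489e+04·0.15 = 0 + j2234 Ω
Step 3 — Bridge requires nodal analysis (the Z5 bridge couples midpoints C and D, so the two paths cannot be reduced to a simple series/parallel combination). Setting node B to ground and injecting 1 A at node A, the 3-node admittance system at A, C, D solves to V_A = Z_AB = 447 + j216.9 Ω = 496.8∠25.9° Ω.
Step 4 — Source phasor: V = 9.93∠-4.0° V = 9.906 - j0.6927 V.
Step 5 — Current: I = V / Z = 0.01733 - j0.009959 A = 0.01999∠-29.9° A.
Step 6 — Complex power: S = V·I* = 0.1786 + j0.08665 VA.
Step 7 — Real power: P = Re(S) = 0.1786 W.
Step 8 — Reactive power: Q = Im(S) = 0.08665 VAR.
Step 9 — Apparent power: |S| = 0.1985 VA.
Step 10 — Power factor: PF = P/|S| = 0.8997 (lagging).

(a) P = 0.1786 W  (b) Q = 0.08665 VAR  (c) S = 0.1985 VA  (d) PF = 0.8997 (lagging)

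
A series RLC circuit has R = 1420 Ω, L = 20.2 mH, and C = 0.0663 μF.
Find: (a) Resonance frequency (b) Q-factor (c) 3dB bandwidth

Step 1 — Resonance condition Im(Z)=0 gives ω₀ = 1/√(LC).
Step 2 — ω₀ = 1/√(0.0202·6.63e-08) = 2.733e+04 rad/s.
Step 3 — f₀ = ω₀/(2π) = 4349 Hz.
Step 4 — Series Q: Q = ω₀L/R = 2.733e+04·0.0202/1420 = 0.3887.
Step 5 — 3dB bandwidth: Δω = ω₀/Q = 7.03e+04 rad/s; BW = Δω/(2π) = 1.119e+04 Hz.

(a) f₀ = 4349 Hz  (b) Q = 0.3887  (c) BW = 1.119e+04 Hz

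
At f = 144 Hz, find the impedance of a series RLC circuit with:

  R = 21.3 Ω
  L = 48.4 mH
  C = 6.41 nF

Step 1 — Angular frequency: ω = 2π·f = 2π·144 = 904.8 rad/s.
Step 2 — Component impedances:
  R: Z = R = 21.3 Ω
  L: Z = jωL = j·904.8·0.0484 = 0 + j43.79 Ω
  C: Z = 1/(jωC) = -j/(ω·C) = 0 - j1.724e+05 Ω
Step 3 — Series combination: Z_total = R + L + C = 21.3 - j1.724e+05 Ω = 1.724e+05∠-90.0° Ω.

Z = 21.3 - j1.724e+05 Ω = 1.724e+05∠-90.0° Ω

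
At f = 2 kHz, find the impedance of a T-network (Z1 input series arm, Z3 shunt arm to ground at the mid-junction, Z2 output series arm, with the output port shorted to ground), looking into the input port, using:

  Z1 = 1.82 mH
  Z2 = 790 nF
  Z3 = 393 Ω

Step 1 — Angular frequency: ω = 2π·f = 2π·2000 = 1.257e+04 rad/s.
Step 2 — Component impedances:
  Z1: Z = jωL = j·1.257e+04·0.00182 = 0 + j22.87 Ω
  Z2: Z = 1/(jωC) = -j/(ω·C) = 0 - j100.7 Ω
  Z3: Z = R = 393 Ω
Step 3 — With the output port shorted to ground, the output series arm Z2 runs from the junction to ground; the shunt arm Z3 also runs from the junction to ground. They appear in parallel: Z3 || Z2 = 24.23 - j94.52 Ω.
Step 4 — Series with input arm Z1: Z_in = Z1 + (Z3 || Z2) = 24.23 - j71.65 Ω = 75.64∠-71.3° Ω.

Z = 24.23 - j71.65 Ω = 75.64∠-71.3° Ω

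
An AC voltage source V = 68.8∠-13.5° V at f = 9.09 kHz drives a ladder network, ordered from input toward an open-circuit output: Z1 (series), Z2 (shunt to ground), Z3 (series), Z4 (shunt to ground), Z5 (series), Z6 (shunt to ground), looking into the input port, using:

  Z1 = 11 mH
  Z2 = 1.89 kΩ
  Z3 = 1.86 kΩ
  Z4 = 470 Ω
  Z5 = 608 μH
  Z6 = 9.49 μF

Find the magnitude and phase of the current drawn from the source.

Step 1 — Angular frequency: ω = 2π·f = 2π·9090 = 5.711e+04 rad/s.
Step 2 — Component impedances:
  Z1: Z = jωL = j·5.711e+04·0.011 = 0 + j628.3 Ω
  Z2: Z = R = 1890 Ω
  Z3: Z = R = 1860 Ω
  Z4: Z = R = 470 Ω
  Z5: Z = jωL = j·5.711e+04·0.000608 = 0 + j34.73 Ω
  Z6: Z = 1/(jωC) = -j/(ω·C) = 0 - j1.845 Ω
Step 3 — Ladder network (open output): work backward from the far end, alternating series and parallel combinations. Z_in = 938.1 + j636.6 Ω = 1134∠34.2° Ω.
Step 4 — Source phasor: V = 68.8∠-13.5° V = 66.9 - j16.06 V.
Step 5 — Ohm's law: I = V / Z_total = (66.9 - j16.06) / (938.1 + j636.6) = 0.04088 - j0.04486 A.
Step 6 — Convert to polar: |I| = 0.06069 A, ∠I = -47.7°.

I = 0.06069∠-47.7° A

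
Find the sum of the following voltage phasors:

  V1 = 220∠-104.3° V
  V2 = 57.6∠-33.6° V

Step 1 — Convert each phasor to rectangular form:
  V1 = 220·(cos(-104.3°) + j·sin(-104.3°)) = -54.34 - j213.2 V
  V2 = 57.6·(cos(-33.6°) + j·sin(-33.6°)) = 47.98 - j31.88 V
Step 2 — Sum components: V_total = -6.364 - j245.1 V.
Step 3 — Convert to polar: |V_total| = 245.1 V, ∠V_total = -91.5°.

V_total = 245.1∠-91.5° V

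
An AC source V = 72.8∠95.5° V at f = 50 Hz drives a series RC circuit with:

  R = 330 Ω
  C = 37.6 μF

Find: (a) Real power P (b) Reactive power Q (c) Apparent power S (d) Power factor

Step 1 — Angular frequency: ω = 2π·f = 2π·50 = 314.2 rad/s.
Step 2 — Component impedances:
  R: Z = R = 330 Ω
  C: Z = 1/(jωC) = -j/(ω·C) = 0 - j84.66 Ω
Step 3 — Series combination: Z_total = R + C = 330 - j84.66 Ω = 340.7∠-14.4° Ω.
Step 4 — Source phasor: V = 72.8∠95.5° V = -6.978 + j72.46 V.
Step 5 — Current: I = V / Z = -0.07269 + j0.2009 A = 0.2137∠109.9° A.
Step 6 — Complex power: S = V·I* = 15.07 - j3.866 VA.
Step 7 — Real power: P = Re(S) = 15.07 W.
Step 8 — Reactive power: Q = Im(S) = -3.866 VAR.
Step 9 — Apparent power: |S| = 15.56 VA.
Step 10 — Power factor: PF = P/|S| = 0.9686 (leading).

(a) P = 15.07 W  (b) Q = -3.866 VAR  (c) S = 15.56 VA  (d) PF = 0.9686 (leading)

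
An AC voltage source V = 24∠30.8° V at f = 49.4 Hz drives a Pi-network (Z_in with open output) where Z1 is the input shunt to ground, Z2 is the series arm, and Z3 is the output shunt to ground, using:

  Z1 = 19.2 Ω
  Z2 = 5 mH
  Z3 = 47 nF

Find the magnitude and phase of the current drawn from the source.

Step 1 — Angular frequency: ω = 2π·f = 2π·49.4 = 310.4 rad/s.
Step 2 — Component impedances:
  Z1: Z = R = 19.2 Ω
  Z2: Z = jωL = j·310.4·0.005 = 0 + j1.552 Ω
  Z3: Z = 1/(jωC) = -j/(ω·C) = 0 - j6.855e+04 Ω
Step 3 — With open output, the series arm Z2 and the output shunt Z3 appear in series to ground: Z2 + Z3 = 0 - j6.855e+04 Ω.
Step 4 — Parallel with input shunt Z1: Z_in = Z1 || (Z2 + Z3) = 19.2 - j0.005378 Ω = 19.2∠-0.0° Ω.
Step 5 — Source phasor: V = 24∠30.8° V = 20.62 + j12.29 V.
Step 6 — Ohm's law: I = V / Z_total = (20.62 + j12.29) / (19.2 - j0.005378) = 1.074 + j0.6404 A.
Step 7 — Convert to polar: |I| = 1.25 A, ∠I = 30.8°.

I = 1.25∠30.8° A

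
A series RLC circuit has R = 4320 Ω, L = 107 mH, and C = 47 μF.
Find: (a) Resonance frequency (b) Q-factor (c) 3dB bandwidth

Step 1 — Resonance: ω₀ = 1/√(LC) = 1/√(0.107·4.7e-05) = 445.9 rad/s.
Step 2 — f₀ = ω₀/(2π) = 70.97 Hz.
Step 3 — Series Q: Q = ω₀L/R = 445.9·0.107/4320 = 0.01104.
Step 4 — Bandwidth: Δω = ω₀/Q = 4.037e+04 rad/s; BW = Δω/(2π) = 6426 Hz.

(a) f₀ = 70.97 Hz  (b) Q = 0.01104  (c) BW = 6426 Hz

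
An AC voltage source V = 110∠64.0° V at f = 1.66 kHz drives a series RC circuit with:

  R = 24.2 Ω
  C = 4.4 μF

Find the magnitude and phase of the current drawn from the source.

Step 1 — Angular frequency: ω = 2π·f = 2π·1660 = 1.043e+04 rad/s.
Step 2 — Component impedances:
  R: Z = R = 24.2 Ω
  C: Z = 1/(jωC) = -j/(ω·C) = 0 - j21.79 Ω
Step 3 — Series combination: Z_total = R + C = 24.2 - j21.79 Ω = 32.56∠-42.0° Ω.
Step 4 — Source phasor: V = 110∠64.0° V = 48.22 + j98.87 V.
Step 5 — Ohm's law: I = V / Z_total = (48.22 + j98.87) / (24.2 - j21.79) = -0.9311 + j3.247 A.
Step 6 — Convert to polar: |I| = 3.378 A, ∠I = 106.0°.

I = 3.378∠106.0° A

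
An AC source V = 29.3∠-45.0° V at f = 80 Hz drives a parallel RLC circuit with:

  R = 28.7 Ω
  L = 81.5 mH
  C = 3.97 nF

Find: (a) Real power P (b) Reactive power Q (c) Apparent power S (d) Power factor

Step 1 — Angular frequency: ω = 2π·f = 2π·80 = 502.7 rad/s.
Step 2 — Component impedances:
  R: Z = R = 28.7 Ω
  L: Z = jωL = j·502.7·0.0815 = 0 + j40.97 Ω
  C: Z = 1/(jωC) = -j/(ω·C) = 0 - j5.011e+05 Ω
Step 3 — Parallel combination: 1/Z_total = 1/R + 1/L + 1/C; Z_total = 19.25 + j13.49 Ω = 23.51∠35.0° Ω.
Step 4 — Source phasor: V = 29.3∠-45.0° V = 20.72 - j20.72 V.
Step 5 — Current: I = V / Z = 0.2162 - j1.228 A = 1.246∠-80.0° A.
Step 6 — Complex power: S = V·I* = 29.91 + j20.95 VA.
Step 7 — Real power: P = Re(S) = 29.91 W.
Step 8 — Reactive power: Q = Im(S) = 20.95 VAR.
Step 9 — Apparent power: |S| = 36.52 VA.
Step 10 — Power factor: PF = P/|S| = 0.819 (lagging).

(a) P = 29.91 W  (b) Q = 20.95 VAR  (c) S = 36.52 VA  (d) PF = 0.819 (lagging)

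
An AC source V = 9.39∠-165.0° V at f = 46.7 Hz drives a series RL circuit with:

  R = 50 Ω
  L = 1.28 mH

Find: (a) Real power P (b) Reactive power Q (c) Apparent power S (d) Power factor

Step 1 — Angular frequency: ω = 2π·f = 2π·46.7 = 293.4 rad/s.
Step 2 — Component impedances:
  R: Z = R = 50 Ω
  L: Z = jωL = j·293.4·0.00128 = 0 + j0.3756 Ω
Step 3 — Series combination: Z_total = R + L = 50 + j0.3756 Ω = 50∠0.4° Ω.
Step 4 — Source phasor: V = 9.39∠-165.0° V = -9.07 - j2.43 V.
Step 5 — Current: I = V / Z = -0.1818 - j0.04724 A = 0.1878∠-165.4° A.
Step 6 — Complex power: S = V·I* = 1.763 + j0.01325 VA.
Step 7 — Real power: P = Re(S) = 1.763 W.
Step 8 — Reactive power: Q = Im(S) = 0.01325 VAR.
Step 9 — Apparent power: |S| = 1.763 VA.
Step 10 — Power factor: PF = P/|S| = 1 (lagging).

(a) P = 1.763 W  (b) Q = 0.01325 VAR  (c) S = 1.763 VA  (d) PF = 1 (lagging)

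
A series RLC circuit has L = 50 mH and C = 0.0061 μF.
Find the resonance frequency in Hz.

Step 1 — Resonance condition Im(Z)=0 gives ω₀ = 1/√(LC).
Step 2 — ω₀ = 1/√(0.05·6.1e-09) = 5.726e+04 rad/s.
Step 3 — f₀ = ω₀/(2π) = 9113 Hz.

f₀ = 9113 Hz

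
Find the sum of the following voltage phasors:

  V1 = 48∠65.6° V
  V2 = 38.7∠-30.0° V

Step 1 — Convert each phasor to rectangular form:
  V1 = 48·(cos(65.6°) + j·sin(65.6°)) = 19.83 + j43.71 V
  V2 = 38.7·(cos(-30.0°) + j·sin(-30.0°)) = 33.52 - j19.35 V
Step 2 — Sum components: V_total = 53.34 + j24.36 V.
Step 3 — Convert to polar: |V_total| = 58.64 V, ∠V_total = 24.5°.

V_total = 58.64∠24.5° V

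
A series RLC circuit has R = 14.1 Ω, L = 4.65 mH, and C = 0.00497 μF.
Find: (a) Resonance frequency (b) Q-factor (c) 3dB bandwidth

Step 1 — Resonance: ω₀ = 1/√(LC) = 1/√(0.00465·4.97e-09) = 2.08e+05 rad/s.
Step 2 — f₀ = ω₀/(2π) = 3.311e+04 Hz.
Step 3 — Series Q: Q = ω₀L/R = 2.08e+05·0.00465/14.1 = 68.6.
Step 4 — Bandwidth: Δω = ω₀/Q = 3032 rad/s; BW = Δω/(2π) = 482.6 Hz.

(a) f₀ = 3.311e+04 Hz  (b) Q = 68.6  (c) BW = 482.6 Hz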